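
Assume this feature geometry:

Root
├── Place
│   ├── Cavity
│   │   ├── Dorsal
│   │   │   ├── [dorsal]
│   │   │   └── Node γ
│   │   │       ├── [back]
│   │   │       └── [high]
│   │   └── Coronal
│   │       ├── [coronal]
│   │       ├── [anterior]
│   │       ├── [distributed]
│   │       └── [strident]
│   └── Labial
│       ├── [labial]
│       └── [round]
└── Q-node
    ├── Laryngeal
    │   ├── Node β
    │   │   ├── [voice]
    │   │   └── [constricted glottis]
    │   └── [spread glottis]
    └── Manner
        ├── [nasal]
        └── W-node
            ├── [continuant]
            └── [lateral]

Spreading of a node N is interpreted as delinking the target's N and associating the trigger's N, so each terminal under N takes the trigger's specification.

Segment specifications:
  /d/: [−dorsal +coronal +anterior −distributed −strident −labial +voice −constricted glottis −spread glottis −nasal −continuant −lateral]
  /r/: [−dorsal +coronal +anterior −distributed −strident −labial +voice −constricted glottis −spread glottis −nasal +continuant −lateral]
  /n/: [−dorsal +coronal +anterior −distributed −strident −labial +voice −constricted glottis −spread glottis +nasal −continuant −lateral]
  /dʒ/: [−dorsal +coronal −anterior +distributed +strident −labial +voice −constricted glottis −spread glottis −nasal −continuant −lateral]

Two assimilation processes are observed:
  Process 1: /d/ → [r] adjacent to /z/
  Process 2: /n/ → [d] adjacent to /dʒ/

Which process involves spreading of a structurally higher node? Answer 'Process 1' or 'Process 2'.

Process 2

Process 1 alters [continuant]; the lowest dominating node is [continuant] (depth 4 from Root).
In Process 2, [nasal] changes, so the minimal spreading node is [nasal] at depth 3.
Depth 3 < depth 4; Process 2 involves the structurally higher constituent [nasal].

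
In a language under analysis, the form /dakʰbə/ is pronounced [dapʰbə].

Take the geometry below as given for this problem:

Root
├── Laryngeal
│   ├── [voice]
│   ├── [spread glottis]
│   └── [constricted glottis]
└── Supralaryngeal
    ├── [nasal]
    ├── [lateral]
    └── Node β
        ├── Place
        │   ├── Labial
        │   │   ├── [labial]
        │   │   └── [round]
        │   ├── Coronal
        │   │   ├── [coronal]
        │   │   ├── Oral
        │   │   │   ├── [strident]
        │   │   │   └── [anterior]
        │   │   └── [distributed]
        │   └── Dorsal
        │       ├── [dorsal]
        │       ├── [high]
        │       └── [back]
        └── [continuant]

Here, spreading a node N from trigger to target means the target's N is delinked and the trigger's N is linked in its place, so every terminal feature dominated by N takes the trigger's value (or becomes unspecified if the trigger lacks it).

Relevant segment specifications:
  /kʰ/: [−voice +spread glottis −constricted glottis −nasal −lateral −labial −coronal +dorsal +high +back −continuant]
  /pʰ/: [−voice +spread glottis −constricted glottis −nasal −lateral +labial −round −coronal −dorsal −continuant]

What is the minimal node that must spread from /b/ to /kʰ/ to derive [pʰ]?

Feature comparison: [labial], [round], [dorsal], [high], [back] differ between /kʰ/ and [pʰ]; the remaining terminals match.
These terminals are all dominated by Place, and no proper subconstituent of Place covers them all; Place is their lowest common ancestor.
If Place spreads, every terminal under it takes /b/'s value, producing [pʰ] as observed.
[spread glottis], [voice] stay as in /kʰ/ although /b/ differs there, so no node dominating them spread; among the remaining candidates Place is the lowest that derives the output.

Place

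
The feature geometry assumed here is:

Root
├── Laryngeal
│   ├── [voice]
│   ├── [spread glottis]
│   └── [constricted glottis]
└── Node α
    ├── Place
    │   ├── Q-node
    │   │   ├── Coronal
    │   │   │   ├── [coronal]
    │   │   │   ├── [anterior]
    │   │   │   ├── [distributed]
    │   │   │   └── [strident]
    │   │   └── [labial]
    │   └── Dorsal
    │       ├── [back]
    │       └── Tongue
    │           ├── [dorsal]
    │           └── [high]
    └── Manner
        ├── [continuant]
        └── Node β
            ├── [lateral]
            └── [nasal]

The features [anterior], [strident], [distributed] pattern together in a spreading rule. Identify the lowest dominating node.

[anterior] lies under Coronal (below Node α).
[strident]: Root → Node α → Place → Q-node → Coronal → [strident].
[distributed]: Root → Node α → Place → Q-node → Coronal → [distributed].
The lowest node appearing on every path is Coronal; each proper daughter of Coronal fails to dominate at least one of the listed features.

Coronal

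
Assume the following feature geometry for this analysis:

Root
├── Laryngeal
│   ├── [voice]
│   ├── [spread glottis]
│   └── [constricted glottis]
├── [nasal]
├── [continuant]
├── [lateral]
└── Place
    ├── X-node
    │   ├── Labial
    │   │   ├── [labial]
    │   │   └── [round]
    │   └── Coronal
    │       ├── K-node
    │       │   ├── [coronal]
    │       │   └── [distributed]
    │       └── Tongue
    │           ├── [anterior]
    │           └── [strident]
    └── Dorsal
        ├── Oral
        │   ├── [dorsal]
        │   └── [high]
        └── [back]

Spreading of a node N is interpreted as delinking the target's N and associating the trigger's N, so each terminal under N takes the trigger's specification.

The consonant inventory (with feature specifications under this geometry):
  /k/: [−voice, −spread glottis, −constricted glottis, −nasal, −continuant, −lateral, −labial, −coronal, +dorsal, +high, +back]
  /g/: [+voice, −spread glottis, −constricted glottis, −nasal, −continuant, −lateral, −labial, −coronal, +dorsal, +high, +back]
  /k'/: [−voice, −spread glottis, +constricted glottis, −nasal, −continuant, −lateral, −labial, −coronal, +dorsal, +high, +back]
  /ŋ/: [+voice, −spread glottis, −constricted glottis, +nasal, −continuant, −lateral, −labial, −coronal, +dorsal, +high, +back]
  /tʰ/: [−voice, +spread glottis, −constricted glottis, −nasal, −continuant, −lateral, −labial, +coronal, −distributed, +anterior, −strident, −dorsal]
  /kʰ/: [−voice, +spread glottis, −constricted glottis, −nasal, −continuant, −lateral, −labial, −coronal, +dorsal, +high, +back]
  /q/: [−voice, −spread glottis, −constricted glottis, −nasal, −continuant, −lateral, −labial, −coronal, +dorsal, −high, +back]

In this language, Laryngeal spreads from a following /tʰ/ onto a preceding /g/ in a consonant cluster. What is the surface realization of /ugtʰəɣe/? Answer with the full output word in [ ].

[ukʰtʰəɣe]

Laryngeal immediately or transitively dominates [voice], [spread glottis], [constricted glottis].
The target acquires /tʰ/'s values for everything under Laryngeal — [−voice], [+spread glottis], [−constricted glottis] — while keeping its own [nasal], [continuant], [lateral], ….
This feature bundle is that of [kʰ], so /ugtʰəɣe/ surfaces as [ukʰtʰəɣe].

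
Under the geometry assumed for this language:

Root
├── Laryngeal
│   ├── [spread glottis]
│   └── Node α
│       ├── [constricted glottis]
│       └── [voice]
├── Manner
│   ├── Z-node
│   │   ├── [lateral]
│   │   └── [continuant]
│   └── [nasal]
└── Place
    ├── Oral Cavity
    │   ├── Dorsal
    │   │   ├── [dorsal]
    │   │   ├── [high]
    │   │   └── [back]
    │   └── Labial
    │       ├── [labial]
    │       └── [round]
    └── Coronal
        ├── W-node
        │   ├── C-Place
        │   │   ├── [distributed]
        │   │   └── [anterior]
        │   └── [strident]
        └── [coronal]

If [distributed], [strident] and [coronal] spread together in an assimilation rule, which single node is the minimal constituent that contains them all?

[distributed]: Root ▹ Place ▹ Coronal ▹ W-node ▹ C-Place ▹ [distributed].
[strident]: Root ▹ Place ▹ Coronal ▹ W-node ▹ [strident].
[coronal]: Root ▹ Place ▹ Coronal ▹ [coronal].
Coronal is the lowest common ancestor — every listed feature sits under it, and no single subconstituent of Coronal covers them all.

Coronal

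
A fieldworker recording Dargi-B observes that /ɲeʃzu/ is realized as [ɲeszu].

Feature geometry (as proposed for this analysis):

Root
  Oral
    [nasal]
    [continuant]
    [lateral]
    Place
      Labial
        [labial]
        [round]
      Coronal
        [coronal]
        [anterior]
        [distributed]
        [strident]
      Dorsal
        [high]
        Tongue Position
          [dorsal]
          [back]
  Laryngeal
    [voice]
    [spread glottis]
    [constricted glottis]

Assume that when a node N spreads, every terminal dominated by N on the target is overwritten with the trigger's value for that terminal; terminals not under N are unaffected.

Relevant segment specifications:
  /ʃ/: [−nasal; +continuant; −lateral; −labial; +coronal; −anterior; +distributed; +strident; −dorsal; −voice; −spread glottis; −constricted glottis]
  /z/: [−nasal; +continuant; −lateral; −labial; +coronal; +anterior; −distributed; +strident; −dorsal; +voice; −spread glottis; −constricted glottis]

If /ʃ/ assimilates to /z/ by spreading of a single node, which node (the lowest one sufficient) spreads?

Coronal

The alternation /ʃ/ → [s] changes [anterior], [distributed] and nothing else.
The smallest constituent containing every changed terminal is Coronal — each of its daughters lacks at least one of the affected features.
If Coronal spreads, every terminal under it takes /z/'s value, producing [s] as observed.
[voice], a feature on which the two segments disagree outside Coronal, is unchanged — nothing dominating it spread, and Coronal is the minimal sufficient constituent.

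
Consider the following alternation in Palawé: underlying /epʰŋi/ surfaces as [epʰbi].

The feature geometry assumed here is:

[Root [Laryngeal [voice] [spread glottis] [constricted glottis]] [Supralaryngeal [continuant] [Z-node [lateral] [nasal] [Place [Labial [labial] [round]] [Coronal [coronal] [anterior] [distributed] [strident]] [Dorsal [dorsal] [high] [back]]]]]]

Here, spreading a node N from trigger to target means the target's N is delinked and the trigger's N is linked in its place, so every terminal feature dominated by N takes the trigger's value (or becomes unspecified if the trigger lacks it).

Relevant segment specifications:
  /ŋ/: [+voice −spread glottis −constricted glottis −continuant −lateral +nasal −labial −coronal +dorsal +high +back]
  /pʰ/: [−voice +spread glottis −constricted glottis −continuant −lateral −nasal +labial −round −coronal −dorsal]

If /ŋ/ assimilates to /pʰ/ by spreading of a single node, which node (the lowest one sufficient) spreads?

Comparing /ŋ/ with its surface form [b], the features that change are [nasal], [labial], [round], [dorsal], [high], [back].
These terminals are all dominated by Z-node, and no proper subconstituent of Z-node covers them all; Z-node is their lowest common ancestor.
Delinking /ŋ/'s Z-node and associating /pʰ/'s Z-node gives precisely the feature bundle of [b].
[voice], [spread glottis] stay as in /ŋ/ although /pʰ/ differs there, so no node dominating them spread; among the remaining candidates Z-node is the lowest that derives the output.

Z-node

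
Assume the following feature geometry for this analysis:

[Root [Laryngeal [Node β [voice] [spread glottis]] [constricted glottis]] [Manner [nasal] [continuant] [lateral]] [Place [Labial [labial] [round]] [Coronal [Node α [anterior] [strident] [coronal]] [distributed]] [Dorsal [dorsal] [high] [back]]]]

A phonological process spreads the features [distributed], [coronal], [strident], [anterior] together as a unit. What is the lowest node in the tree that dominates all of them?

Coronal

[distributed]: Root > Place > Coronal > [distributed].
[coronal]: Root > Place > Coronal > Node α > [coronal].
[strident]: Root > Place > Coronal > Node α > [strident].
[anterior]: Root > Place > Coronal > Node α > [anterior].
The listed terminals split across distinct daughters of Coronal, so Coronal itself is the smallest node containing them all.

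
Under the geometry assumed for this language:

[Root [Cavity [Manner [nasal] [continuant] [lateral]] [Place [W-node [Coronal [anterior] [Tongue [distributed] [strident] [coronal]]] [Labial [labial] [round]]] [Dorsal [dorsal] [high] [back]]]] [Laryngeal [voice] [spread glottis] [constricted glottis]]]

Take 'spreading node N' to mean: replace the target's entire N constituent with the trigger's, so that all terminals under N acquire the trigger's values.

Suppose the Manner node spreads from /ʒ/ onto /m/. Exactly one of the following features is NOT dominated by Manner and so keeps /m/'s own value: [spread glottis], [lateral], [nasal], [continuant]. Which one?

[spread glottis]

The terminals dominated by Manner are [nasal], [continuant], [lateral].
Spreading Manner replaces [lateral], [nasal], [continuant] with the trigger's values, since each sits inside the Manner constituent.
But [spread glottis] is a dependent of Laryngeal, outside Manner; it is therefore untouched by the spreading.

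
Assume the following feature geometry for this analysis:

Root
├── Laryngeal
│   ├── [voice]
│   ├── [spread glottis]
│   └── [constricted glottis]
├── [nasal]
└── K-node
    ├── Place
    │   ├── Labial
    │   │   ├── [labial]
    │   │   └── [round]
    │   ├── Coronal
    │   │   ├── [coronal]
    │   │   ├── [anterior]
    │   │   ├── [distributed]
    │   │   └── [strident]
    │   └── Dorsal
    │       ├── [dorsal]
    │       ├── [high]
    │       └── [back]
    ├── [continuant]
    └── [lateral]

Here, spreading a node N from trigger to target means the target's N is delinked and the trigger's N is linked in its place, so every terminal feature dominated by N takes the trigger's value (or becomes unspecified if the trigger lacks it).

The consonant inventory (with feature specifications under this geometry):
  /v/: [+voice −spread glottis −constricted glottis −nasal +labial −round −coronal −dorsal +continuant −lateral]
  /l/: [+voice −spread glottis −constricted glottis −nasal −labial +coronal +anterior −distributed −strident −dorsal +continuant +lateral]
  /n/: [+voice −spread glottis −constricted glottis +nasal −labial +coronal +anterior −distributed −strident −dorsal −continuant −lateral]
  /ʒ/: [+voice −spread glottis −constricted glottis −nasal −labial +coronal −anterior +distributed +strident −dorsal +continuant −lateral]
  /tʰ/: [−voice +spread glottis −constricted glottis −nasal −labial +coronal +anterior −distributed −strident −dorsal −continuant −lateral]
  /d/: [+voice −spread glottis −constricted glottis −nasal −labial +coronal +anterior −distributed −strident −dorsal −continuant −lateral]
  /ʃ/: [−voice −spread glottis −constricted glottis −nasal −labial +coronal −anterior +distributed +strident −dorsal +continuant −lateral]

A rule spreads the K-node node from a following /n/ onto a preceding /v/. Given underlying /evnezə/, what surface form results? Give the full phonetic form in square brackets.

K-node immediately or transitively dominates [labial], [round], [coronal], [anterior], [distributed], [strident], [dorsal], [high], [back], [continuant], [lateral].
Spreading K-node from /n/ onto /v/ replaces those values with /n/'s: [−labial], [+coronal], [+anterior], [−distributed], [−strident], [−dorsal], [−continuant], [−lateral]. Features outside K-node ([voice], [spread glottis], [constricted glottis], …) stay as in /v/.
The resulting bundle matches /d/ in the inventory; substituting it for /v/ gives [ednezə].

[ednezə]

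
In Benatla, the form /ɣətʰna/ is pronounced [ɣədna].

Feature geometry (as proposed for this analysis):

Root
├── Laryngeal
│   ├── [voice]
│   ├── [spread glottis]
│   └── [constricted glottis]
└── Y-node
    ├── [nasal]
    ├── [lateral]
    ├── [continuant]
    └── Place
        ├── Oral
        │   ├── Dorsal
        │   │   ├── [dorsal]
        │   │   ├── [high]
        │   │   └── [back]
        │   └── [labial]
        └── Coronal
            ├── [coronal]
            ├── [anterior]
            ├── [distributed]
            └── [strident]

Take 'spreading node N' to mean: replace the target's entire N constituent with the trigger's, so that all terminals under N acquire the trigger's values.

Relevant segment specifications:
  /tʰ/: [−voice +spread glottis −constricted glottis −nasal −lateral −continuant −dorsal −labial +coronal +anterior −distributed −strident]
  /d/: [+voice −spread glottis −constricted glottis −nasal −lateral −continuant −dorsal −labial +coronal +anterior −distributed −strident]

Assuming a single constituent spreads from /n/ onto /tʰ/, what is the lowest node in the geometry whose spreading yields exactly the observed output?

Laryngeal

Comparing /tʰ/ with its surface form [d], the features that change are [voice], [spread glottis].
These terminals are all dominated by Laryngeal, and no proper subconstituent of Laryngeal covers them all; Laryngeal is their lowest common ancestor.
If Laryngeal spreads, every terminal under it takes /n/'s value, producing [d] as observed.
Had Root spread, [nasal] would have taken /n/'s value; it stays as in /tʰ/, confirming the spreading constituent is exactly Laryngeal.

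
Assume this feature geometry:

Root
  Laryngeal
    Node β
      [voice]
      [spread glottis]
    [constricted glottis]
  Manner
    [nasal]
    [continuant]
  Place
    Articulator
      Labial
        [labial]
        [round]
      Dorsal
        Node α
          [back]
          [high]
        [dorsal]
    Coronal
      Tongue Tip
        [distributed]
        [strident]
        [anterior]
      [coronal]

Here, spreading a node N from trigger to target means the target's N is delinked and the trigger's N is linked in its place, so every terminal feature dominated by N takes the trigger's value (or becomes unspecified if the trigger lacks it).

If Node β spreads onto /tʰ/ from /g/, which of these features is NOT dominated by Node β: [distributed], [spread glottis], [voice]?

Under this geometry, Node β contains [voice], [spread glottis].
Of the listed options, [spread glottis], [voice] are among these and would be overwritten by spreading Node β.
[distributed] attaches under Tongue Tip, not under Node β, so /tʰ/ retains its own value for [distributed].

[distributed]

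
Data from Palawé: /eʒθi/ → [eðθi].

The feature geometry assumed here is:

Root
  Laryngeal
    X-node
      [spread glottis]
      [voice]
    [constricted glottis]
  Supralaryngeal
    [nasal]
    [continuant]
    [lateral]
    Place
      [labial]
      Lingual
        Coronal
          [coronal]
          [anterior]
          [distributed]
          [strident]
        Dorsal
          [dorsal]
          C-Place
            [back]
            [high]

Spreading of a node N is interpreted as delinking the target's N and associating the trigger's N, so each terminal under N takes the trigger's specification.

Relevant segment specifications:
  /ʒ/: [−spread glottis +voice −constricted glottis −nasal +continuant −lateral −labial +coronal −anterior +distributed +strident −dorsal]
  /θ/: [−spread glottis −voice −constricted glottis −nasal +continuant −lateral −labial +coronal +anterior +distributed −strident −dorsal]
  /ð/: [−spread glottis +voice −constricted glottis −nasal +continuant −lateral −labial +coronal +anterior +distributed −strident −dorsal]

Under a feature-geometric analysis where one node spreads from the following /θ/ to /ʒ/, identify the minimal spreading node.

Comparing /ʒ/ with its surface form [ð], the features that change are [anterior], [strident].
These terminals are all dominated by Coronal, and no proper subconstituent of Coronal covers them all; Coronal is their lowest common ancestor.
Delinking /ʒ/'s Coronal and associating /θ/'s Coronal gives precisely the feature bundle of [ð].
[voice] stays as in /ʒ/ although /θ/ differs there, so no node dominating it spread; among the remaining candidates Coronal is the lowest that derives the output.

Coronal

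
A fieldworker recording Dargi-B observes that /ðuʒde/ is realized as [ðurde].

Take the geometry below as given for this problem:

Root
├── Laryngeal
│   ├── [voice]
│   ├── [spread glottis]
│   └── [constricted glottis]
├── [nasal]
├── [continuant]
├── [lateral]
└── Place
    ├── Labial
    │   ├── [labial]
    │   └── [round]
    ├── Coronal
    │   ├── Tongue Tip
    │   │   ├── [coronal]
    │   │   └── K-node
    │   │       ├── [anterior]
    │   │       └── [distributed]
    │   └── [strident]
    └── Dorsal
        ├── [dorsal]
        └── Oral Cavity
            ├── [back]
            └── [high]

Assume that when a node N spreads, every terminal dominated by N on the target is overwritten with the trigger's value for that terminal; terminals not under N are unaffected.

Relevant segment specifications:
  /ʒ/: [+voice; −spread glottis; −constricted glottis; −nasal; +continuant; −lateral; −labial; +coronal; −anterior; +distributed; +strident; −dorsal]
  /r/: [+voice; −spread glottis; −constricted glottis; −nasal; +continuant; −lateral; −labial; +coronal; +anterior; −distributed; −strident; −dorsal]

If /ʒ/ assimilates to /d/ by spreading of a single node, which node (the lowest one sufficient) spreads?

Feature comparison: [anterior], [distributed], [strident] differ between /ʒ/ and [r]; the remaining terminals match.
The smallest constituent containing every changed terminal is Coronal — each of its daughters lacks at least one of the affected features.
Spreading Coronal from /d/ overwrites each of those terminals with /d/'s values, yielding exactly [r].
[continuant], a feature on which the two segments disagree outside Coronal, is unchanged — nothing dominating it spread, and Coronal is the minimal sufficient constituent.

Coronal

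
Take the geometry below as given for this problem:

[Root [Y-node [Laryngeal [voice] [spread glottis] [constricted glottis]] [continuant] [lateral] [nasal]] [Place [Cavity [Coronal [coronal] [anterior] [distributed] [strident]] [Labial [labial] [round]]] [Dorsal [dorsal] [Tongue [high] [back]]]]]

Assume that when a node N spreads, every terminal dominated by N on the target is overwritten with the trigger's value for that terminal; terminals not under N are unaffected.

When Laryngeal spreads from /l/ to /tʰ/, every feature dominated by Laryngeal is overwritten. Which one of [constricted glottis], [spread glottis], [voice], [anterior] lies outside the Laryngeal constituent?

The terminals dominated by Laryngeal are [voice], [spread glottis], [constricted glottis].
[voice], [spread glottis], [constricted glottis] all lie under Laryngeal, so they are overwritten when Laryngeal spreads.
[anterior] attaches under Coronal, not under Laryngeal, so /tʰ/ retains its own value for [anterior].

[anterior]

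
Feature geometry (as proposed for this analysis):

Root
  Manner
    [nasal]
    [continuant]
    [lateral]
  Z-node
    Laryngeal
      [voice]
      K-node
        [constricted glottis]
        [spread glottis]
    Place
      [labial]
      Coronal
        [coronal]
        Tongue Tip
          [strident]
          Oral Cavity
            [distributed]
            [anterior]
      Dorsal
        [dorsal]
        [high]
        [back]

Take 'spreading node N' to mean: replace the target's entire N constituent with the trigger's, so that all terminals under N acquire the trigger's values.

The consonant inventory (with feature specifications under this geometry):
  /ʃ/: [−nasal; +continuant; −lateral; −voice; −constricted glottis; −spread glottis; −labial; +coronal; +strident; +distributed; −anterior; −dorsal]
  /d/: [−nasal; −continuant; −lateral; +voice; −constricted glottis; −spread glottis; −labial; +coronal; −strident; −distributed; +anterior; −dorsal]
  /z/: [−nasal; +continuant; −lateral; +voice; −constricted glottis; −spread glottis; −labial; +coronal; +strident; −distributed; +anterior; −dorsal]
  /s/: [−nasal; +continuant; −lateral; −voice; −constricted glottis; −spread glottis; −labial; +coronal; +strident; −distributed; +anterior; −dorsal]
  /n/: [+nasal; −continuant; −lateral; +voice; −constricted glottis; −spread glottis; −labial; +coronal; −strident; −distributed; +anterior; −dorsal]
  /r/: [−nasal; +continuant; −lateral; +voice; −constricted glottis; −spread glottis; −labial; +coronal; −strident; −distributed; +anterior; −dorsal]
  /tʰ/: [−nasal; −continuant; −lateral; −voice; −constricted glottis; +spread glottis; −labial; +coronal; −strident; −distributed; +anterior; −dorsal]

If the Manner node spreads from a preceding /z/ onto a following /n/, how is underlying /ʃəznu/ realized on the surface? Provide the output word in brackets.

[ʃəzru]

Terminals under Manner in this geometry: [nasal], [continuant], [lateral].
Spreading Manner from /z/ onto /n/ replaces those values with /z/'s: [−nasal], [+continuant], [−lateral]. Features outside Manner ([voice], [constricted glottis], [spread glottis], …) stay as in /n/.
The resulting bundle matches /r/ in the inventory; substituting it for /n/ gives [ʃəzru].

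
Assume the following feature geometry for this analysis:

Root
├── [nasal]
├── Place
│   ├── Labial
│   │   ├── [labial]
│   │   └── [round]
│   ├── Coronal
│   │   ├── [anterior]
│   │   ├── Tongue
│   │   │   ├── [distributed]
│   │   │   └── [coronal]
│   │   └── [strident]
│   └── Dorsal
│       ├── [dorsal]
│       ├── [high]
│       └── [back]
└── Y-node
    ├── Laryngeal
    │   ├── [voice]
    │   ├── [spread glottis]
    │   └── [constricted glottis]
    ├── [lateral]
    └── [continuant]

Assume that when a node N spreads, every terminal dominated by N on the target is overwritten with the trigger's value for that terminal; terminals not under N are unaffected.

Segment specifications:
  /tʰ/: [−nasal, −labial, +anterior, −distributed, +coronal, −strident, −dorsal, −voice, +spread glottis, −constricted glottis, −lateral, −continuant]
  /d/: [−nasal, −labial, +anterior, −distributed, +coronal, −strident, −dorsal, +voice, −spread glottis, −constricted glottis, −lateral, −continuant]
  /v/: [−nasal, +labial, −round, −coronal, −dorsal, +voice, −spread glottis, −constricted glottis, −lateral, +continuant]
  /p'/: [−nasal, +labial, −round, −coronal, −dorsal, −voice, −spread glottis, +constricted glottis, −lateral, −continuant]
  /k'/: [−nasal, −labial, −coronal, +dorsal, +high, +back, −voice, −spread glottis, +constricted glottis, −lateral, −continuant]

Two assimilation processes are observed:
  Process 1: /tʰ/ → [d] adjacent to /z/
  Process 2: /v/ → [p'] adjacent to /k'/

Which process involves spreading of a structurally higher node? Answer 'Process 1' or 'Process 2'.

Process 2

Process 1 alters [voice], [spread glottis]; the lowest common ancestor is Laryngeal (depth 2 from Root).
In Process 2, [voice], [constricted glottis], [continuant] change, so the minimal spreading node is Y-node at depth 1.
Y-node (depth 1) sits above Laryngeal (depth 2), making Process 2 the one with the higher spreading node.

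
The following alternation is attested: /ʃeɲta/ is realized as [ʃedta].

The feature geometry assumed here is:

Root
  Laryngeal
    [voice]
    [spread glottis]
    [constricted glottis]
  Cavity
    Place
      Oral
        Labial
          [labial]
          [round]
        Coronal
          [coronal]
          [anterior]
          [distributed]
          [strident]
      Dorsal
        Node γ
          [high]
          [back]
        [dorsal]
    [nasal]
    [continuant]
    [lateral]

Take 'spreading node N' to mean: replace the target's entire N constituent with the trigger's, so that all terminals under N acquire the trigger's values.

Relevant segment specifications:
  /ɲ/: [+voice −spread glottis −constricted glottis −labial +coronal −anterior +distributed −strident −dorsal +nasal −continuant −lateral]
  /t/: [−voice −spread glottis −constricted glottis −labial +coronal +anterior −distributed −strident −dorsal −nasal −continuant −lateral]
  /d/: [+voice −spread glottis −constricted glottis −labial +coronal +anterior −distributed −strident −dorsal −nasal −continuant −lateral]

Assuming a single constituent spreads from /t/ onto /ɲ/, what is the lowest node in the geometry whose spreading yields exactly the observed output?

Comparing /ɲ/ with its surface form [d], the features that change are [nasal], [anterior], [distributed].
The smallest constituent containing every changed terminal is Cavity — each of its daughters lacks at least one of the affected features.
Spreading Cavity from /t/ overwrites each of those terminals with /t/'s values, yielding exactly [d].
[voice] — on which /t/ differs from /ɲ/ — is unchanged, so Root cannot have spread; the constituent is no larger than Cavity.

Cavity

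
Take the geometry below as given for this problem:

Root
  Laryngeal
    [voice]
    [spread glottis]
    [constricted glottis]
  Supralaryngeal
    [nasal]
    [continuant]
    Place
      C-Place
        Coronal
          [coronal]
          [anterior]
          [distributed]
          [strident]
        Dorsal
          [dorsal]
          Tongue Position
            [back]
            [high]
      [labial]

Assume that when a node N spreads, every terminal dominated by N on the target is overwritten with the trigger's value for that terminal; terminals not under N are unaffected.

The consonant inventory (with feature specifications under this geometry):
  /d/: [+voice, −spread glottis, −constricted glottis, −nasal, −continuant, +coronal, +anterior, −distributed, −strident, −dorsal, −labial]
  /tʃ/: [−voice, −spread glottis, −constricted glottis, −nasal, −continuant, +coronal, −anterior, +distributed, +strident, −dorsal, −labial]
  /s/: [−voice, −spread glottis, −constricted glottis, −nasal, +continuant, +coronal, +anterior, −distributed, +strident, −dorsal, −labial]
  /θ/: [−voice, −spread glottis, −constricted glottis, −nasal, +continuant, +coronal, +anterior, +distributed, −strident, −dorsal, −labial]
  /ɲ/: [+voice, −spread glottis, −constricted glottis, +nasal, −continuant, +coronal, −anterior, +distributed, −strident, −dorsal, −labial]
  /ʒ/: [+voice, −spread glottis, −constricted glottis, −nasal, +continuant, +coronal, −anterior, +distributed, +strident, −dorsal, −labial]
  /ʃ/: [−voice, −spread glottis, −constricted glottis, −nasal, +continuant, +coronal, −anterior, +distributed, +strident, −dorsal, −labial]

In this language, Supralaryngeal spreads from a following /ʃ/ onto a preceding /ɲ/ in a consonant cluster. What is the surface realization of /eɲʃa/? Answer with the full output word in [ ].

The Supralaryngeal node dominates the terminals [nasal], [continuant], [coronal], [anterior], [distributed], [strident], [dorsal], [back], [high], [labial].
After delinking /ɲ/'s Supralaryngeal and linking /ʃ/'s, the affected terminals become [−nasal], [+continuant], [+coronal], [−anterior], [+distributed], [+strident], [−dorsal], [−labial]; [voice], [spread glottis], [constricted glottis] (outside Supralaryngeal) are retained from /ɲ/.
The resulting bundle matches /ʒ/ in the inventory; substituting it for /ɲ/ gives [eʒʃa].

[eʒʃa]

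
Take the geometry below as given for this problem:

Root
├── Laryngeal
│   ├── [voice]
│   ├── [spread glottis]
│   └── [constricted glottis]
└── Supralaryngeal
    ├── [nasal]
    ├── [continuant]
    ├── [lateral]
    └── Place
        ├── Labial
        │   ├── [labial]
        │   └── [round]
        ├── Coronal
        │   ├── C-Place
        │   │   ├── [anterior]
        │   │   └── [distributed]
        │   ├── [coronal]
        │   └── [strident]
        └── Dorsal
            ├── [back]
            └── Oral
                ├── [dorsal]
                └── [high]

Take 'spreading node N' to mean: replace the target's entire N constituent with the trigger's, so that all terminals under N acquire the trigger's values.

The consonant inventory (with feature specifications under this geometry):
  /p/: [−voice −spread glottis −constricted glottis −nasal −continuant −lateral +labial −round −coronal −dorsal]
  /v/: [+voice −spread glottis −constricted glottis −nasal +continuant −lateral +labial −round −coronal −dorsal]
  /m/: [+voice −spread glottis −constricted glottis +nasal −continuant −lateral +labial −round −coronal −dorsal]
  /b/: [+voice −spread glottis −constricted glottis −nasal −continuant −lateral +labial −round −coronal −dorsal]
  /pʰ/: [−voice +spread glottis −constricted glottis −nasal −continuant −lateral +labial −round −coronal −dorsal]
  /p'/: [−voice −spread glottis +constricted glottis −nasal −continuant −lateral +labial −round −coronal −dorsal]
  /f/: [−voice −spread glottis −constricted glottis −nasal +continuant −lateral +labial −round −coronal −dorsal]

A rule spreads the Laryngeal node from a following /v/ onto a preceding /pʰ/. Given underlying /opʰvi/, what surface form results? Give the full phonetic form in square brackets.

Terminals under Laryngeal in this geometry: [voice], [spread glottis], [constricted glottis].
After delinking /pʰ/'s Laryngeal and linking /v/'s, the affected terminals become [+voice], [−spread glottis], [−constricted glottis]; [nasal], [continuant], [lateral], … (outside Laryngeal) are retained from /pʰ/.
The resulting bundle matches /b/ in the inventory; substituting it for /pʰ/ gives [obvi].

[obvi]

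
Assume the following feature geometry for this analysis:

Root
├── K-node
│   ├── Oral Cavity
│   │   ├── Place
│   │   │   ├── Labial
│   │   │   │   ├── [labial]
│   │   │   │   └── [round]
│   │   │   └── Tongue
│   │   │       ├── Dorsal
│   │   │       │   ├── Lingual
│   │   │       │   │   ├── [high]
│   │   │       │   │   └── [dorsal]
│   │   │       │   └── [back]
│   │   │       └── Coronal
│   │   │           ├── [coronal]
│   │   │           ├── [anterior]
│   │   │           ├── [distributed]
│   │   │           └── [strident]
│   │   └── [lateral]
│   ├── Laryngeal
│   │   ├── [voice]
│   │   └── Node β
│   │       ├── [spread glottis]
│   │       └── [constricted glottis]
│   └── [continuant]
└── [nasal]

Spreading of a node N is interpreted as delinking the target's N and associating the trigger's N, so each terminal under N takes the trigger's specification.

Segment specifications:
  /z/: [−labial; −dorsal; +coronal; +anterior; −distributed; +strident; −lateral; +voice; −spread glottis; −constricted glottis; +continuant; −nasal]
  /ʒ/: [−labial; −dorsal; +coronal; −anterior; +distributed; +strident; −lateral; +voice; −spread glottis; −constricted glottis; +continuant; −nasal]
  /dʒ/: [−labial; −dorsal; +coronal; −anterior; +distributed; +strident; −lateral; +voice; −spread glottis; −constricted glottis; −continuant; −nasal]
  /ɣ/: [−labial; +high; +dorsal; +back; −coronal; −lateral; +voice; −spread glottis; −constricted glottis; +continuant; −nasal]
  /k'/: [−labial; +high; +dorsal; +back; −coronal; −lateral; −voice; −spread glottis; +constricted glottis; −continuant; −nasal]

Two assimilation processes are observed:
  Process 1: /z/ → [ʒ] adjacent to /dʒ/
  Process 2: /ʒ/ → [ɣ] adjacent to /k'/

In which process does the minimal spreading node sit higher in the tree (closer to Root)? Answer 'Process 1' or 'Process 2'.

Process 1 alters [anterior], [distributed]; the lowest common ancestor is Coronal (depth 5 from Root).
Process 2: the features that change are [coronal], [anterior], [distributed], [strident], [dorsal], [high], [back]; the minimal node is Tongue (depth 4).
Tongue (depth 4) sits above Coronal (depth 5), making Process 2 the one with the higher spreading node.

Process 2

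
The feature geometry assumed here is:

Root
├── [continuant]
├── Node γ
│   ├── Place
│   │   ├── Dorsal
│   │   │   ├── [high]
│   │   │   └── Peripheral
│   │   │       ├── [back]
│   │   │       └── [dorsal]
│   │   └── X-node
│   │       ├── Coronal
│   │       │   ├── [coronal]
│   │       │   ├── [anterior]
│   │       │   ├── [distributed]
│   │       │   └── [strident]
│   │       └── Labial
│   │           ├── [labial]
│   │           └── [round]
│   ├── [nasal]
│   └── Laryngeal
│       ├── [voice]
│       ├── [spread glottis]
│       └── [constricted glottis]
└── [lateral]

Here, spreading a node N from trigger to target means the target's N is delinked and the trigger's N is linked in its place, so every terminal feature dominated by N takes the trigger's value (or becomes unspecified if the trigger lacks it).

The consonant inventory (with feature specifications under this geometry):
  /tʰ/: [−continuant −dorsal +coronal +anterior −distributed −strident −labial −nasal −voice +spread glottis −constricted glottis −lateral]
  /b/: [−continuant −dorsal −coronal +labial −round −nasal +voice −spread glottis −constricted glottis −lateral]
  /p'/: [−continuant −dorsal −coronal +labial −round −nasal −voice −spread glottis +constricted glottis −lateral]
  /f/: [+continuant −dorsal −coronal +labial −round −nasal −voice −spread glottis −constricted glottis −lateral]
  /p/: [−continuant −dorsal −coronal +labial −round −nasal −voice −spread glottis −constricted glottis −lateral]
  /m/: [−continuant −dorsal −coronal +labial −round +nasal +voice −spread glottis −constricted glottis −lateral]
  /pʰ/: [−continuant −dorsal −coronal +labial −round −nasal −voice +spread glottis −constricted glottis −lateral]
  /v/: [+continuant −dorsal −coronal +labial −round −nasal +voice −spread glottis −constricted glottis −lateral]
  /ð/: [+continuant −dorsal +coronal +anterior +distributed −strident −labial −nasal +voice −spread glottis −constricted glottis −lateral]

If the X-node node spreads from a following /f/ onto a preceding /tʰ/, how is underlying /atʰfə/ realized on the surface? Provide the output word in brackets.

[apʰfə]

Terminals under X-node in this geometry: [coronal], [anterior], [distributed], [strident], [labial], [round].
The target acquires /f/'s values for everything under X-node — [−coronal], [+labial], [−round] — while keeping its own [continuant], [dorsal], [nasal], ….
The resulting bundle matches /pʰ/ in the inventory; substituting it for /tʰ/ gives [apʰfə].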